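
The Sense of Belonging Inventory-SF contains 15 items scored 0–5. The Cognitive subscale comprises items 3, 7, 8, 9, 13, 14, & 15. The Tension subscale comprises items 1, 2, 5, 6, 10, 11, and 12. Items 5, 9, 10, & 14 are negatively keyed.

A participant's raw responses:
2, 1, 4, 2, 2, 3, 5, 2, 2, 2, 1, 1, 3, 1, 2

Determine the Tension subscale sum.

14

Tension items: 1, 2, 5, 6, 10, 11, 12.
Of these, items 5 & 10 are negatively keyed; reverse-coded value = 5 − response.
  item 1: 2
  item 2: 1
  item 5: 5 − 2 = 3
  item 6: 3
  item 10: 5 − 2 = 3
  item 11: 1
  item 12: 1
Sum = 2 + 1 + 3 + 3 + 3 + 1 + 1 = 14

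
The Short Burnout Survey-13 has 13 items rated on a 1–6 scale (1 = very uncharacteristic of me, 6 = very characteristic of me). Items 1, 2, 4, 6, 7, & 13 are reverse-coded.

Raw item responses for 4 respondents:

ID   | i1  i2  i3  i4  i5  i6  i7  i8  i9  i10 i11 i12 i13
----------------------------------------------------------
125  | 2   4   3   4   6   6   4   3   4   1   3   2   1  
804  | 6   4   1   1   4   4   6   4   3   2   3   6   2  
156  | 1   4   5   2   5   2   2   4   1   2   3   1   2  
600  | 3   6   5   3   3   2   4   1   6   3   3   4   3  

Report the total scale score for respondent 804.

42

Respondent 804 raw: 6, 4, 1, 1, 4, 4, 6, 4, 3, 2, 3, 6, 2.
Reverse-coded (reverse-coded value = 7 − response):
  item 1: 7 − 6 = 1
  item 2: 7 − 4 = 3
  item 3: 1
  item 4: 7 − 1 = 6
  item 5: 4
  item 6: 7 − 4 = 3
  item 7: 7 − 6 = 1
  item 8: 4
  item 9: 3
  item 10: 2
  item 11: 3
  item 12: 6
  item 13: 7 − 2 = 5
Sum = 1 + 3 + 1 + 6 + 4 + 3 + 1 + 4 + 3 + 2 + 3 + 6 + 5 = 42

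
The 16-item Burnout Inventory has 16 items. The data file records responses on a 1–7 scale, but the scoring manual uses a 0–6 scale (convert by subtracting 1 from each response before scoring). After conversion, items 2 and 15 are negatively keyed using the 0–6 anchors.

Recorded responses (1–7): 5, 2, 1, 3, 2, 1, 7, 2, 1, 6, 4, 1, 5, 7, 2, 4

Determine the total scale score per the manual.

Convert to 0–6: 4, 1, 0, 2, 1, 0, 6, 1, 0, 5, 3, 0, 4, 6, 1, 3
Reverse-coded (reverse-coded value = 6 − response):
  item 2: 6 − 1 = 5
  item 15: 6 − 1 = 5
Scored: 4, 5, 0, 2, 1, 0, 6, 1, 0, 5, 3, 0, 4, 6, 5, 3
Total = 45

45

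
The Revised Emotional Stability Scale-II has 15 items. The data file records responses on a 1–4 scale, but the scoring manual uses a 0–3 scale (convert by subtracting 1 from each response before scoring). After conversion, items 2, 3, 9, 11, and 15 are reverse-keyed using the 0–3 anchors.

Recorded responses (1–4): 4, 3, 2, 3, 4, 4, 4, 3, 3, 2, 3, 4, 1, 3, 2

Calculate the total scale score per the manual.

29

Convert to 0–3: 3, 2, 1, 2, 3, 3, 3, 2, 2, 1, 2, 3, 0, 2, 1
Reverse-coded (reversed = (0+3) − raw = 3 − raw):
  item 2: 3 − 2 = 1
  item 3: 3 − 1 = 2
  item 9: 3 − 2 = 1
  item 11: 3 − 2 = 1
  item 15: 3 − 1 = 2
Scored: 3, 1, 2, 2, 3, 3, 3, 2, 1, 1, 1, 3, 0, 2, 2
Total = 29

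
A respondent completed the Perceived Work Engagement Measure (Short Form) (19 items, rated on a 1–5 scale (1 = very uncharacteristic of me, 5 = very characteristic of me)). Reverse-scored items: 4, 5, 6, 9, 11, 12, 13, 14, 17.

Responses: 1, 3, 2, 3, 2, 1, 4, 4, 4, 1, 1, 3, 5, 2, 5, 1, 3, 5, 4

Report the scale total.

60

Reverse-scored items use 6 − raw:
  item 4: 6 − 3 = 3
  item 5: 6 − 2 = 4
  item 6: 6 − 1 = 5
  item 9: 6 − 4 = 2
  item 11: 6 − 1 = 5
  item 12: 6 − 3 = 3
  item 13: 6 − 5 = 1
  item 14: 6 − 2 = 4
  item 17: 6 − 3 = 3
Scored responses: 1, 3, 2, 3, 4, 5, 4, 4, 2, 1, 5, 3, 1, 4, 5, 1, 3, 5, 4
Total = 1 + 3 + 2 + 3 + 4 + 5 + 4 + 4 + 2 + 1 + 5 + 3 + 1 + 4 + 5 + 1 + 3 + 5 + 4 = 60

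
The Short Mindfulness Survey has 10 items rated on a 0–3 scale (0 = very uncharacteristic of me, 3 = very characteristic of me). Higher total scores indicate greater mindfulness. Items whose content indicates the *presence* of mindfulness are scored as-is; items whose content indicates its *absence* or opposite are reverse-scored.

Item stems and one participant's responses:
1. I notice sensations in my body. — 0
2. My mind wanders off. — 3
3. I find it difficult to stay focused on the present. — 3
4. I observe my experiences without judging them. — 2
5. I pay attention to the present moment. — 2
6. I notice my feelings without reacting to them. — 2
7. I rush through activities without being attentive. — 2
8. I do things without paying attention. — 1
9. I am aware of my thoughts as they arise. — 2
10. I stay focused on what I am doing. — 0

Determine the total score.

11

Items 2, 3, 7, 8 describe the absence/opposite of mindfulness → reverse-score.
reverse-coded value = 3 − response.
  item 1: 0
  item 2: 3 − 3 = 0
  item 3: 3 − 3 = 0
  item 4: 2
  item 5: 2
  item 6: 2
  item 7: 3 − 2 = 1
  item 8: 3 − 1 = 2
  item 9: 2
  item 10: 0
Total = 0 + 0 + 0 + 2 + 2 + 2 + 1 + 2 + 2 + 0 = 11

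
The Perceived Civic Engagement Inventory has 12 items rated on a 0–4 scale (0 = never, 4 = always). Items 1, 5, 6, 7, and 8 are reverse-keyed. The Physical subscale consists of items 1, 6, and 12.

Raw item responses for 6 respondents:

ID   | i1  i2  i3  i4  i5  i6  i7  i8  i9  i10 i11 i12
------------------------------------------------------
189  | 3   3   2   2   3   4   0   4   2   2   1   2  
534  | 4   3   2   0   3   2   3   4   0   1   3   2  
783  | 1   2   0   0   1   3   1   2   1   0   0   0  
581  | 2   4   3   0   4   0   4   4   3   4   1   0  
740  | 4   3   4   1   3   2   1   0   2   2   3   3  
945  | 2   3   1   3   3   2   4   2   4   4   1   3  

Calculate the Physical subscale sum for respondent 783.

Respondent 783 raw: 1, 2, 0, 0, 1, 3, 1, 2, 1, 0, 0, 0.
Physical items: 1, 6, 12.
Reverse-coded (reversed = (0+4) − raw = 4 − raw):
  item 1: 4 − 1 = 3
  item 6: 4 − 3 = 1
  item 12: 0
Sum = 3 + 1 + 0 = 4

4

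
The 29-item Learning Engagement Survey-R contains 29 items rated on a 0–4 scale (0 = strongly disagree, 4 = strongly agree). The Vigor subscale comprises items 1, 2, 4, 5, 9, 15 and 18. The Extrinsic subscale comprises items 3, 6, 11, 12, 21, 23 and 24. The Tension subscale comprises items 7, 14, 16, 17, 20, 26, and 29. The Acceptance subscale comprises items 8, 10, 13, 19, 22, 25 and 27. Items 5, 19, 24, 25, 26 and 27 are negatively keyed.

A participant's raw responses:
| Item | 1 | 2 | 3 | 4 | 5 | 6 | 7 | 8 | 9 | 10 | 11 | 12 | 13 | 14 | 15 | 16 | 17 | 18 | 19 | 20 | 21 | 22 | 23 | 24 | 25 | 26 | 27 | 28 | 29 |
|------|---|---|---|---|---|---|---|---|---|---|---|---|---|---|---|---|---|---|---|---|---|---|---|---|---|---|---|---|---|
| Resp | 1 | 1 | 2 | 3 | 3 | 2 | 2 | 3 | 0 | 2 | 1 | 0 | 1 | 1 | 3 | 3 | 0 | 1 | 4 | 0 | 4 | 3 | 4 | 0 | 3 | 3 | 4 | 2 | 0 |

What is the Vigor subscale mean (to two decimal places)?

Vigor items: 1, 2, 4, 5, 9, 15, 18.
Of these, item 5 is negatively keyed; reversed = (0+4) − raw = 4 − raw.
  item 1: 1
  item 2: 1
  item 4: 3
  item 5: 4 − 3 = 1
  item 9: 0
  item 15: 3
  item 18: 1
Sum = 1 + 1 + 3 + 1 + 0 + 3 + 1 = 10
Mean = 10 / 7 = 1.43

1.43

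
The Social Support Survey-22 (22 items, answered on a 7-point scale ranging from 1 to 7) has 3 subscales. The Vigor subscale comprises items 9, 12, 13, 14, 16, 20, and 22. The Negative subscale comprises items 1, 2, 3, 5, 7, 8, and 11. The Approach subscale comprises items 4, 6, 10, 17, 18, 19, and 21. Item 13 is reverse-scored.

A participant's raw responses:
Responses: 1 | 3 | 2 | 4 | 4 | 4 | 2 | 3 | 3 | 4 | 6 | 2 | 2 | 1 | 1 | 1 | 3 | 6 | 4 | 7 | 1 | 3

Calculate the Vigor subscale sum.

Vigor items: 9, 12, 13, 14, 16, 20, 22.
Of these, item 13 is reverse-scored; reverse-coded value = 8 − response.
  item 9: 3
  item 12: 2
  item 13: 8 − 2 = 6
  item 14: 1
  item 16: 1
  item 20: 7
  item 22: 3
Sum = 3 + 2 + 6 + 1 + 1 + 7 + 3 = 23

23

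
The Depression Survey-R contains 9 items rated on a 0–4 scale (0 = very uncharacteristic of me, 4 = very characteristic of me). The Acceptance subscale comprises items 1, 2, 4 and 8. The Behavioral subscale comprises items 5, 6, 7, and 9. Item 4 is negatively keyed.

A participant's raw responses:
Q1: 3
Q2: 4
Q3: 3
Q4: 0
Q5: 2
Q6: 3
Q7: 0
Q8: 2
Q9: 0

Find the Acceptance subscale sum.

13

Acceptance items: 1, 2, 4, 8.
Of these, item 4 is negatively keyed; reverse-coded value = 4 − response.
  item 1: 3
  item 2: 4
  item 4: 4 − 0 = 4
  item 8: 2
Sum = 3 + 4 + 4 + 2 = 13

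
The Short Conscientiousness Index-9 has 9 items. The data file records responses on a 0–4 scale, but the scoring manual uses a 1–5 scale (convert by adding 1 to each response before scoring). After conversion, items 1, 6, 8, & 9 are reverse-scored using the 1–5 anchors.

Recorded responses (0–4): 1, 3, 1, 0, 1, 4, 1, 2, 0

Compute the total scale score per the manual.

24

Convert to 1–5: 2, 4, 2, 1, 2, 5, 2, 3, 1
Reverse-coded (reversed = (1+5) − raw = 6 − raw):
  item 1: 6 − 2 = 4
  item 6: 6 − 5 = 1
  item 8: 6 − 3 = 3
  item 9: 6 − 1 = 5
Scored: 4, 4, 2, 1, 2, 1, 2, 3, 5
Total = 24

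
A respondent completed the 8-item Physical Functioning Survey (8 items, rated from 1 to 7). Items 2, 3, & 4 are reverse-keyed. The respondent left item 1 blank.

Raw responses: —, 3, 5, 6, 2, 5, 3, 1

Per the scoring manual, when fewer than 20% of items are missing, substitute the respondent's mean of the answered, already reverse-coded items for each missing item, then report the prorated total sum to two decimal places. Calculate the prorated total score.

24.00

Reverse-coded (on a 1–7 scale, reversed = 8 − raw):
  item 2: 8 − 3 = 5
  item 3: 8 − 5 = 3
  item 4: 8 − 6 = 2
Completed scored items (7 of 8): 5, 3, 2, 2, 5, 3, 1; sum = 21.
Person mean = 21 / 7 ≈ 3.0000
Prorated total = (21 / 7) × 8 = 24.00 (to 2 dp)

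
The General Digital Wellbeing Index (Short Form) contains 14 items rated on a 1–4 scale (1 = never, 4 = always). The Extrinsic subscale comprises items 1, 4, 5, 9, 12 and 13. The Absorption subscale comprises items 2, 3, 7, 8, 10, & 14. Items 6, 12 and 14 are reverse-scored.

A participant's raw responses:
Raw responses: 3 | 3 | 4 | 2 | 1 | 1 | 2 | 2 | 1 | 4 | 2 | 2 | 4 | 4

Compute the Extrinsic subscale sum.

Extrinsic items: 1, 4, 5, 9, 12, 13.
Of these, item 12 is reverse-scored; reversed = (1+4) − raw = 5 − raw.
  item 1: 3
  item 4: 2
  item 5: 1
  item 9: 1
  item 12: 5 − 2 = 3
  item 13: 4
Sum = 3 + 2 + 1 + 1 + 3 + 4 = 14

14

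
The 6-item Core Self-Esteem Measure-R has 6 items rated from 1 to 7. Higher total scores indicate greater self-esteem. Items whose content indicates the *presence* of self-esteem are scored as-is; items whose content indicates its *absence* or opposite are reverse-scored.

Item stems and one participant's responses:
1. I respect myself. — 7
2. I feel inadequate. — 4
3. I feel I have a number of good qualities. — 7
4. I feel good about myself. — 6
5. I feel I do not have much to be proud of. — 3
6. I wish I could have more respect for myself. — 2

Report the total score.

35

Items 2, 5, 6 describe the absence/opposite of self-esteem → reverse-score.
on a 1–7 scale, reversed = 8 − raw.
  item 1: 7
  item 2: 8 − 4 = 4
  item 3: 7
  item 4: 6
  item 5: 8 − 3 = 5
  item 6: 8 − 2 = 6
Total = 7 + 4 + 7 + 6 + 5 + 6 = 35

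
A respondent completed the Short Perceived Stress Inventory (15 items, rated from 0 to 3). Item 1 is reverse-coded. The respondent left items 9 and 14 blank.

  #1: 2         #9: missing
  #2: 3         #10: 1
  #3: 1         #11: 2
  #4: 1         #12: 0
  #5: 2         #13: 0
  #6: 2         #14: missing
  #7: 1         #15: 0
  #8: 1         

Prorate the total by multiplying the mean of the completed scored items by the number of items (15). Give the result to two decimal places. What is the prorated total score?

17.31

Reverse-coded (on a 0–3 scale, reversed = 3 − raw):
  item 1: 3 − 2 = 1
Completed scored items (13 of 15): 1, 3, 1, 1, 2, 2, 1, 1, 1, 2, 0, 0, 0; sum = 15.
Person mean = 15 / 13 ≈ 1.1538
Prorated total = (15 / 13) × 15 = 17.31 (to 2 dp)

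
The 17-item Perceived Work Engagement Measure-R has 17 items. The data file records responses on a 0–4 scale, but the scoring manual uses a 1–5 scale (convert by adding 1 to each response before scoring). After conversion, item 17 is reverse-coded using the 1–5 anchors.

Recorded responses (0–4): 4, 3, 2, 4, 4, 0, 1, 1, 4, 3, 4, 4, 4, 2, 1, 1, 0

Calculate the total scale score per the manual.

Convert to 1–5: 5, 4, 3, 5, 5, 1, 2, 2, 5, 4, 5, 5, 5, 3, 2, 2, 1
Reverse-coded (on a 1–5 scale, reversed = 6 − raw):
  item 17: 6 − 1 = 5
Scored: 5, 4, 3, 5, 5, 1, 2, 2, 5, 4, 5, 5, 5, 3, 2, 2, 5
Total = 63

63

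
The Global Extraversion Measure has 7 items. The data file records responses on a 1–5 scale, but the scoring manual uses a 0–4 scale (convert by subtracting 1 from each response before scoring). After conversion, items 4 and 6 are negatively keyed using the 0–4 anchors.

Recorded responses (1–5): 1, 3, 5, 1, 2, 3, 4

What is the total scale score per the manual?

16

Convert to 0–4: 0, 2, 4, 0, 1, 2, 3
Reverse-coded (on a 0–4 scale, reversed = 4 − raw):
  item 4: 4 − 0 = 4
  item 6: 4 − 2 = 2
Scored: 0, 2, 4, 4, 1, 2, 3
Total = 16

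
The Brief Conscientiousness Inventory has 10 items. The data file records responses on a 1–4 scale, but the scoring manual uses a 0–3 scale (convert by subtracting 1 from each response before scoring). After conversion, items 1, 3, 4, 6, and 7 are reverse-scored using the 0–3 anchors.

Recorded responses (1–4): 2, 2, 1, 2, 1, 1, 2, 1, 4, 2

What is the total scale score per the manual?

Convert to 0–3: 1, 1, 0, 1, 0, 0, 1, 0, 3, 1
Reverse-coded (on a 0–3 scale, reversed = 3 − raw):
  item 1: 3 − 1 = 2
  item 3: 3 − 0 = 3
  item 4: 3 − 1 = 2
  item 6: 3 − 0 = 3
  item 7: 3 − 1 = 2
Scored: 2, 1, 3, 2, 0, 3, 2, 0, 3, 1
Total = 17

17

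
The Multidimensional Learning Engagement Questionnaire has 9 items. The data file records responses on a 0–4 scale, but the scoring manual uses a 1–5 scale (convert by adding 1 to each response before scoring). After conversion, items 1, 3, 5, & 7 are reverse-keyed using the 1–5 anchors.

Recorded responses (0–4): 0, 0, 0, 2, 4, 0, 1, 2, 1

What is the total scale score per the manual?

25

Convert to 1–5: 1, 1, 1, 3, 5, 1, 2, 3, 2
Reverse-coded (reverse-coded value = 6 − response):
  item 1: 6 − 1 = 5
  item 3: 6 − 1 = 5
  item 5: 6 − 5 = 1
  item 7: 6 − 2 = 4
Scored: 5, 1, 5, 3, 1, 1, 4, 3, 2
Total = 25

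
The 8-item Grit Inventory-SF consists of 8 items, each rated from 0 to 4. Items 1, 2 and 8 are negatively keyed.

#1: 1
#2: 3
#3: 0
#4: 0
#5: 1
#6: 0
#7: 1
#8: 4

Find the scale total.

Apply reverse scoring (reversed = (0+4) − raw = 4 − raw):
  item 1: 4 − 1 = 3
  item 2: 4 − 3 = 1
  item 8: 4 − 4 = 0
Scored items: 3, 1, 0, 0, 1, 0, 1, 0
Total = 3 + 1 + 0 + 0 + 1 + 0 + 1 + 0 = 6

6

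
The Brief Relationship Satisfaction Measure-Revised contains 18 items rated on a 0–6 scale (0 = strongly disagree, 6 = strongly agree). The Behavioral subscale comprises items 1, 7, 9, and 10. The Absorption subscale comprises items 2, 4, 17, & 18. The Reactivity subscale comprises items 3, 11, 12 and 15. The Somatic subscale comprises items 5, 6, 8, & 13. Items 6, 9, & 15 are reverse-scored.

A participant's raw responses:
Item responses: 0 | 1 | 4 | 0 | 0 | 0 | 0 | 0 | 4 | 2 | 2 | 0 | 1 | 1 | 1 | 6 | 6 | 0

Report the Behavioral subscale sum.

Behavioral items: 1, 7, 9, 10.
Of these, item 9 is reverse-scored; on a 0–6 scale, reversed = 6 − raw.
  item 1: 0
  item 7: 0
  item 9: 6 − 4 = 2
  item 10: 2
Sum = 0 + 0 + 2 + 2 = 4

4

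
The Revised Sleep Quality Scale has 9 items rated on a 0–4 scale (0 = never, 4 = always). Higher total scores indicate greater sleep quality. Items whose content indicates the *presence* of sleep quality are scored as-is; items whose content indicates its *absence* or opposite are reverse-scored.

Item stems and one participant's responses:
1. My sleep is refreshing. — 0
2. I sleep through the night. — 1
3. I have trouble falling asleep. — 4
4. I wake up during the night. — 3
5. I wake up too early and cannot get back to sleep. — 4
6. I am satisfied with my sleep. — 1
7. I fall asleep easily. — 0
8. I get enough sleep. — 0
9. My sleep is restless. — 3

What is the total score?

4

Items 3, 4, 5, 9 describe the absence/opposite of sleep quality → reverse-score.
on a 0–4 scale, reversed = 4 − raw.
  item 1: 0
  item 2: 1
  item 3: 4 − 4 = 0
  item 4: 4 − 3 = 1
  item 5: 4 − 4 = 0
  item 6: 1
  item 7: 0
  item 8: 0
  item 9: 4 − 3 = 1
Total = 0 + 1 + 0 + 1 + 0 + 1 + 0 + 0 + 1 = 4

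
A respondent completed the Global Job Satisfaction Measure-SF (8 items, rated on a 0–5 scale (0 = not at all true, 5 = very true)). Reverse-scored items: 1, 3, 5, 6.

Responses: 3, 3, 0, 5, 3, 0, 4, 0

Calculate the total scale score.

Reverse-coded items (on a 0–5 scale, reversed = 5 − raw):
  item 1: 5 − 3 = 2
  item 3: 5 − 0 = 5
  item 5: 5 − 3 = 2
  item 6: 5 − 0 = 5
Scored responses: 2, 3, 5, 5, 2, 5, 4, 0
Total = 2 + 3 + 5 + 5 + 2 + 5 + 4 + 0 = 26

26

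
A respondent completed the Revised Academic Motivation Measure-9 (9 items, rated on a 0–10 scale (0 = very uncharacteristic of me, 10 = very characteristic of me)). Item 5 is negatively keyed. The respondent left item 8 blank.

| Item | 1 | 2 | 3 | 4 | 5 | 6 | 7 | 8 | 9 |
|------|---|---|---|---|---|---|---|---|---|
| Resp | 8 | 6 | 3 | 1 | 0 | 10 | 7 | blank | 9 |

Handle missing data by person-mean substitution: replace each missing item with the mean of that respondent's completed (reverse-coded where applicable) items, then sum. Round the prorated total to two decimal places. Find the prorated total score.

Reverse-coded (reverse-coded value = 10 − response):
  item 5: 10 − 0 = 10
Completed scored items (8 of 9): 8, 6, 3, 1, 10, 10, 7, 9; sum = 54.
Person mean = 54 / 8 ≈ 6.7500
Prorated total = (54 / 8) × 9 = 60.75 (to 2 dp)

60.75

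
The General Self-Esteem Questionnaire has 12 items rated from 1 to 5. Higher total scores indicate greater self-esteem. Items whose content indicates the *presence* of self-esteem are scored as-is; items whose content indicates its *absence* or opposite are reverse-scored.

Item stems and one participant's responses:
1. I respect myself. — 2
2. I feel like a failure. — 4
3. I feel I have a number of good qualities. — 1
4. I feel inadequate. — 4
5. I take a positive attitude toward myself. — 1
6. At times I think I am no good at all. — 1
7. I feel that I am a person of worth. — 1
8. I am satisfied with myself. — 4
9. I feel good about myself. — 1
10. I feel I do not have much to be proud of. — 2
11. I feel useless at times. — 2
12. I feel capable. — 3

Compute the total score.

Items 2, 4, 6, 10, 11 describe the absence/opposite of self-esteem → reverse-score.
on a 1–5 scale, reversed = 6 − raw.
  item 1: 2
  item 2: 6 − 4 = 2
  item 3: 1
  item 4: 6 − 4 = 2
  item 5: 1
  item 6: 6 − 1 = 5
  item 7: 1
  item 8: 4
  item 9: 1
  item 10: 6 − 2 = 4
  item 11: 6 − 2 = 4
  item 12: 3
Total = 2 + 2 + 1 + 2 + 1 + 5 + 1 + 4 + 1 + 4 + 4 + 3 = 30

30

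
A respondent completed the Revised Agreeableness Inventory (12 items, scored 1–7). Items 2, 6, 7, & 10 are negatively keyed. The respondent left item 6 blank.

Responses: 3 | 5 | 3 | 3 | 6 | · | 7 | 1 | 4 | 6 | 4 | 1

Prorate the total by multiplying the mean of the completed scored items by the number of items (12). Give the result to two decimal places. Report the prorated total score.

Reverse-coded (reversed = (1+7) − raw = 8 − raw):
  item 2: 8 − 5 = 3
  item 7: 8 − 7 = 1
  item 10: 8 − 6 = 2
Completed scored items (11 of 12): 3, 3, 3, 3, 6, 1, 1, 4, 2, 4, 1; sum = 31.
Person mean = 31 / 11 ≈ 2.8182
Prorated total = (31 / 11) × 12 = 33.82 (to 2 dp)

33.82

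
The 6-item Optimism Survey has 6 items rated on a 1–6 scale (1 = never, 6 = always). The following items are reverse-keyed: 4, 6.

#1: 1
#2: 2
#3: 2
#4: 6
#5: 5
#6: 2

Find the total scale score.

Reverse-coded items (reverse-coded value = 7 − response):
  item 4: 7 − 6 = 1
  item 6: 7 − 2 = 5
Scored items: 1, 2, 2, 1, 5, 5
Total = 1 + 2 + 2 + 1 + 5 + 5 = 16

16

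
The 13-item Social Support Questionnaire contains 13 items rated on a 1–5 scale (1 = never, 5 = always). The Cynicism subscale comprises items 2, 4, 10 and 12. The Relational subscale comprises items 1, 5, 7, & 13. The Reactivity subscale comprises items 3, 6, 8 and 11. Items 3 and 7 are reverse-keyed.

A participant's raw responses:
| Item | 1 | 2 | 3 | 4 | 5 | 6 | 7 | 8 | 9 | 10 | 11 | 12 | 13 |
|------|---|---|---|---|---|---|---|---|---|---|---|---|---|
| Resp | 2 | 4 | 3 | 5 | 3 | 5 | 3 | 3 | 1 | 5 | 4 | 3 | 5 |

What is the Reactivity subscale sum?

15

Reactivity items: 3, 6, 8, 11.
Of these, item 3 is reverse-keyed; on a 1–5 scale, reversed = 6 − raw.
  item 3: 6 − 3 = 3
  item 6: 5
  item 8: 3
  item 11: 4
Sum = 3 + 5 + 3 + 4 = 15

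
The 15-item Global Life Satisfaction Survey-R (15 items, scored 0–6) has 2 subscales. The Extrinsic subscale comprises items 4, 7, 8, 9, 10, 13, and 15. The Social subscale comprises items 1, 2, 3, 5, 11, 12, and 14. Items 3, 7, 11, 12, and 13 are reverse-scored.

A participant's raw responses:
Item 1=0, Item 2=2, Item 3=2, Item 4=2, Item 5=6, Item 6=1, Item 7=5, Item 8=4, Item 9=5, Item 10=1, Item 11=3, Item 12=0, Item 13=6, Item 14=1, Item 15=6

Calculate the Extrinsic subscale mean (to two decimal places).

Extrinsic items: 4, 7, 8, 9, 10, 13, 15.
Of these, items 7 and 13 are reverse-scored; reversed = (0+6) − raw = 6 − raw.
  item 4: 2
  item 7: 6 − 5 = 1
  item 8: 4
  item 9: 5
  item 10: 1
  item 13: 6 − 6 = 0
  item 15: 6
Sum = 2 + 1 + 4 + 5 + 1 + 0 + 6 = 19
Mean = 19 / 7 = 2.71

2.71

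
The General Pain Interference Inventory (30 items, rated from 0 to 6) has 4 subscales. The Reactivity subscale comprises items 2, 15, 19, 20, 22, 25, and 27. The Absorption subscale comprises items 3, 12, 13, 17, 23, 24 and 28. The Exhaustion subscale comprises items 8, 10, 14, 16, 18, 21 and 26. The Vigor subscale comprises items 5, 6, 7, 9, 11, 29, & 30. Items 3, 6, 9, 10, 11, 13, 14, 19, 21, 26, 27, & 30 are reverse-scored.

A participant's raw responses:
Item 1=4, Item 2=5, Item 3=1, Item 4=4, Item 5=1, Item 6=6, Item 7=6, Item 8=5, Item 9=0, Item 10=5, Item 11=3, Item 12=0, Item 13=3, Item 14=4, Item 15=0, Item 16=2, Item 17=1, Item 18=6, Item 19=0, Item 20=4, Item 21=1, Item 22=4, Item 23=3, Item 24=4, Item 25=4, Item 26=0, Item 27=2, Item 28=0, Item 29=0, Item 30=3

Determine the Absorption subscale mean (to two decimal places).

Absorption items: 3, 12, 13, 17, 23, 24, 28.
Of these, items 3 and 13 are reverse-scored; on a 0–6 scale, reversed = 6 − raw.
  item 3: 6 − 1 = 5
  item 12: 0
  item 13: 6 − 3 = 3
  item 17: 1
  item 23: 3
  item 24: 4
  item 28: 0
Sum = 5 + 0 + 3 + 1 + 3 + 4 + 0 = 16
Mean = 16 / 7 = 2.29

2.29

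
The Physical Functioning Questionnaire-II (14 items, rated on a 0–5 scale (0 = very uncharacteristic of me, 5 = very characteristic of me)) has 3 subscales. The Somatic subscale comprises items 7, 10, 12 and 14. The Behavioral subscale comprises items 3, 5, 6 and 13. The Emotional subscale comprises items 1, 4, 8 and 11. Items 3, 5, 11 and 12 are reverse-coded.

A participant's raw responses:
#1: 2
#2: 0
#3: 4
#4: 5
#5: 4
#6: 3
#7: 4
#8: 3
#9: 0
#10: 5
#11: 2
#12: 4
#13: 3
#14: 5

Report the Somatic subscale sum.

Somatic items: 7, 10, 12, 14.
Of these, item 12 is reverse-coded; on a 0–5 scale, reversed = 5 − raw.
  item 7: 4
  item 10: 5
  item 12: 5 − 4 = 1
  item 14: 5
Sum = 4 + 5 + 1 + 5 = 15

15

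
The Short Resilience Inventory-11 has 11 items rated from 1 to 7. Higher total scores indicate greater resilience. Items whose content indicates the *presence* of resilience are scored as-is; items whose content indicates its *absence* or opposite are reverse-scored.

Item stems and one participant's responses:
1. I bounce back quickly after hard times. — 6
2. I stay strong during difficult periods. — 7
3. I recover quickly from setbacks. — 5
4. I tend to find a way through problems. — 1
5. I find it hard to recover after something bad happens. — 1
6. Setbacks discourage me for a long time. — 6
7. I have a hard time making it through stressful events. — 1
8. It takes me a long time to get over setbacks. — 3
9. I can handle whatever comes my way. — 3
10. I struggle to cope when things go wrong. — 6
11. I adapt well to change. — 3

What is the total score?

48

Items 5, 6, 7, 8, 10 describe the absence/opposite of resilience → reverse-score.
reverse-coded value = 8 − response.
  item 1: 6
  item 2: 7
  item 3: 5
  item 4: 1
  item 5: 8 − 1 = 7
  item 6: 8 − 6 = 2
  item 7: 8 − 1 = 7
  item 8: 8 − 3 = 5
  item 9: 3
  item 10: 8 − 6 = 2
  item 11: 3
Total = 6 + 7 + 5 + 1 + 7 + 2 + 7 + 5 + 3 + 2 + 3 = 48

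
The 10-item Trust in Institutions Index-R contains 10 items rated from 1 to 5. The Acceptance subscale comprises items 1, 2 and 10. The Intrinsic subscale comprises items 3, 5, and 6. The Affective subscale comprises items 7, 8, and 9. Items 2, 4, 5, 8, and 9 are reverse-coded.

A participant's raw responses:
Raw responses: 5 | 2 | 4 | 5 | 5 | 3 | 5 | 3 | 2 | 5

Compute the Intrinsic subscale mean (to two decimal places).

Intrinsic items: 3, 5, 6.
Of these, item 5 is reverse-coded; reverse-coded value = 6 − response.
  item 3: 4
  item 5: 6 − 5 = 1
  item 6: 3
Sum = 4 + 1 + 3 = 8
Mean = 8 / 3 = 2.67

2.67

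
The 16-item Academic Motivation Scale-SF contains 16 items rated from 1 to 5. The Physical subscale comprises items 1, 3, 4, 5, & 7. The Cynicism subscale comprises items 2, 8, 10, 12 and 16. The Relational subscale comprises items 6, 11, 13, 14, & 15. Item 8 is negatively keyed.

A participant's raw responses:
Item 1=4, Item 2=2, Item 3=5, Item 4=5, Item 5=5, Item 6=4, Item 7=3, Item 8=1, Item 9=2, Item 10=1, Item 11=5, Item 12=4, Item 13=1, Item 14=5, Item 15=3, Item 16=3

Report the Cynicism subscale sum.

Cynicism items: 2, 8, 10, 12, 16.
Of these, item 8 is negatively keyed; reversed = (1+5) − raw = 6 − raw.
  item 2: 2
  item 8: 6 − 1 = 5
  item 10: 1
  item 12: 4
  item 16: 3
Sum = 2 + 5 + 1 + 4 + 3 = 15

15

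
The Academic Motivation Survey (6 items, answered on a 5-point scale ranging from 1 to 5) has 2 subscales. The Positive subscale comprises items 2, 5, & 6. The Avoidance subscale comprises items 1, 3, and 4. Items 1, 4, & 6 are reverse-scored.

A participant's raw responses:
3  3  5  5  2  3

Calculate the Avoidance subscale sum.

9

Avoidance items: 1, 3, 4.
Of these, items 1 & 4 are reverse-scored; on a 1–5 scale, reversed = 6 − raw.
  item 1: 6 − 3 = 3
  item 3: 5
  item 4: 6 − 5 = 1
Sum = 3 + 5 + 1 = 9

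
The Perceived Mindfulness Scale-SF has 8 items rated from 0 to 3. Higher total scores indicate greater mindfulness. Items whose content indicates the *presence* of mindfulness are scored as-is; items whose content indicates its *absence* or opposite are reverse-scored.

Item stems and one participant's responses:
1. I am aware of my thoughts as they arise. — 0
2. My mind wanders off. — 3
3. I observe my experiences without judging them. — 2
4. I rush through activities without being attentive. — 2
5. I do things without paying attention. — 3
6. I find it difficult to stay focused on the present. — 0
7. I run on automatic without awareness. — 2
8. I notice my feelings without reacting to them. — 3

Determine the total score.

Items 2, 4, 5, 6, 7 describe the absence/opposite of mindfulness → reverse-score.
on a 0–3 scale, reversed = 3 − raw.
  item 1: 0
  item 2: 3 − 3 = 0
  item 3: 2
  item 4: 3 − 2 = 1
  item 5: 3 − 3 = 0
  item 6: 3 − 0 = 3
  item 7: 3 − 2 = 1
  item 8: 3
Total = 0 + 0 + 2 + 1 + 0 + 3 + 1 + 3 = 10

10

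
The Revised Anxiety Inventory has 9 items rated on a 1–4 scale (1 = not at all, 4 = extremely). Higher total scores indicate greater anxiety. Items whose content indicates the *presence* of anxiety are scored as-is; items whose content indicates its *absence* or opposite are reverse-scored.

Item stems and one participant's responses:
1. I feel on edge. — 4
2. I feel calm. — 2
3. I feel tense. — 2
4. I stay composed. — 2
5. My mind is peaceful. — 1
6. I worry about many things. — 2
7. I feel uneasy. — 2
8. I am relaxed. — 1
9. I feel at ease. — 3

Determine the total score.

26

Items 2, 4, 5, 8, 9 describe the absence/opposite of anxiety → reverse-score.
reversed = (1+4) − raw = 5 − raw.
  item 1: 4
  item 2: 5 − 2 = 3
  item 3: 2
  item 4: 5 − 2 = 3
  item 5: 5 − 1 = 4
  item 6: 2
  item 7: 2
  item 8: 5 − 1 = 4
  item 9: 5 − 3 = 2
Total = 4 + 3 + 2 + 3 + 4 + 2 + 2 + 4 + 2 = 26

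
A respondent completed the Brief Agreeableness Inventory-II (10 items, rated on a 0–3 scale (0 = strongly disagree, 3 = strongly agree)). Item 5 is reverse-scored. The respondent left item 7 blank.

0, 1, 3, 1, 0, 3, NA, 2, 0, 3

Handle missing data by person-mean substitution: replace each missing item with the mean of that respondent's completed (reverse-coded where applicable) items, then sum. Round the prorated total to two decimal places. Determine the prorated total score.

17.78

Reverse-coded (reversed = (0+3) − raw = 3 − raw):
  item 5: 3 − 0 = 3
Completed scored items (9 of 10): 0, 1, 3, 1, 3, 3, 2, 0, 3; sum = 16.
Person mean = 16 / 9 ≈ 1.7778
Prorated total = (16 / 9) × 10 = 17.78 (to 2 dp)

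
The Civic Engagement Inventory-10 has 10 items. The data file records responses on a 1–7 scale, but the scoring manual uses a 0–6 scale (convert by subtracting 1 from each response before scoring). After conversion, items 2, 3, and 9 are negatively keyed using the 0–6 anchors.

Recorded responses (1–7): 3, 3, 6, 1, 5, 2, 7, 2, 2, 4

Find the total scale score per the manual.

Convert to 0–6: 2, 2, 5, 0, 4, 1, 6, 1, 1, 3
Reverse-coded (reversed = (0+6) − raw = 6 − raw):
  item 2: 6 − 2 = 4
  item 3: 6 − 5 = 1
  item 9: 6 − 1 = 5
Scored: 2, 4, 1, 0, 4, 1, 6, 1, 5, 3
Total = 27

27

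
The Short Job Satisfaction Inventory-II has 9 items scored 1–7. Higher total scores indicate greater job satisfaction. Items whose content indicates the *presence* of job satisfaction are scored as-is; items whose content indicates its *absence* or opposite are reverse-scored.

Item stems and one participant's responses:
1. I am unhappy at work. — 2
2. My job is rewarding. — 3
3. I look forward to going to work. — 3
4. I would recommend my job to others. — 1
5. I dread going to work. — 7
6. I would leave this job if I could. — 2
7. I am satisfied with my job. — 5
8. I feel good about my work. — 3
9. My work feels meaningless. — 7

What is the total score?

Items 1, 5, 6, 9 describe the absence/opposite of job satisfaction → reverse-score.
reverse-coded value = 8 − response.
  item 1: 8 − 2 = 6
  item 2: 3
  item 3: 3
  item 4: 1
  item 5: 8 − 7 = 1
  item 6: 8 − 2 = 6
  item 7: 5
  item 8: 3
  item 9: 8 − 7 = 1
Total = 6 + 3 + 3 + 1 + 1 + 6 + 5 + 3 + 1 = 29

29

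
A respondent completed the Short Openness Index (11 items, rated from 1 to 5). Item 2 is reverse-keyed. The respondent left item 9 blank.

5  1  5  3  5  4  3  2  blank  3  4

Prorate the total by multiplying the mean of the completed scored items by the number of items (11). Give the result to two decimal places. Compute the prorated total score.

42.90

Reverse-coded (on a 1–5 scale, reversed = 6 − raw):
  item 2: 6 − 1 = 5
Completed scored items (10 of 11): 5, 5, 5, 3, 5, 4, 3, 2, 3, 4; sum = 39.
Person mean = 39 / 10 ≈ 3.9000
Prorated total = (39 / 10) × 11 = 42.90 (to 2 dp)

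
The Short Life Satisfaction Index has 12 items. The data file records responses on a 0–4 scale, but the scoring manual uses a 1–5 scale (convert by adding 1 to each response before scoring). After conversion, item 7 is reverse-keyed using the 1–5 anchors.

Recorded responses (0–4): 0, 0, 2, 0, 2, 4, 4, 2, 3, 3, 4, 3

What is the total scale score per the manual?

35

Convert to 1–5: 1, 1, 3, 1, 3, 5, 5, 3, 4, 4, 5, 4
Reverse-coded (reversed = (1+5) − raw = 6 − raw):
  item 7: 6 − 5 = 1
Scored: 1, 1, 3, 1, 3, 5, 1, 3, 4, 4, 5, 4
Total = 35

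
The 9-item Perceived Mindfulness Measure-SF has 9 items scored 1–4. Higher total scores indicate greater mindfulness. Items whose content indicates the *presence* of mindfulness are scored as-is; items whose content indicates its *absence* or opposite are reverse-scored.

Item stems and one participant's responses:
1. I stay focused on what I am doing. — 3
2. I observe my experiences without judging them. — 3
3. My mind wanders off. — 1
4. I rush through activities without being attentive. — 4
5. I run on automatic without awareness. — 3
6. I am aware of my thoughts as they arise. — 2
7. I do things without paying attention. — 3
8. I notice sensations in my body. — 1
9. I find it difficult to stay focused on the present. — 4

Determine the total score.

Items 3, 4, 5, 7, 9 describe the absence/opposite of mindfulness → reverse-score.
on a 1–4 scale, reversed = 5 − raw.
  item 1: 3
  item 2: 3
  item 3: 5 − 1 = 4
  item 4: 5 − 4 = 1
  item 5: 5 − 3 = 2
  item 6: 2
  item 7: 5 − 3 = 2
  item 8: 1
  item 9: 5 − 4 = 1
Total = 3 + 3 + 4 + 1 + 2 + 2 + 2 + 1 + 1 = 19

19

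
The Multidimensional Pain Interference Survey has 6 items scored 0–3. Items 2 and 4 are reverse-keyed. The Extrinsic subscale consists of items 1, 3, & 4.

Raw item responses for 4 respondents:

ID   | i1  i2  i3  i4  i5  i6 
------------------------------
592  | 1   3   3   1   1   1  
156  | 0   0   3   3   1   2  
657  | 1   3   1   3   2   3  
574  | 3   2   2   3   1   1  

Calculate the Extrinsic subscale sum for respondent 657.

2

Respondent 657 raw: 1, 3, 1, 3, 2, 3.
Extrinsic items: 1, 3, 4.
Reverse-coded (reverse-coded value = 3 − response):
  item 1: 1
  item 3: 1
  item 4: 3 − 3 = 0
Sum = 1 + 1 + 0 = 2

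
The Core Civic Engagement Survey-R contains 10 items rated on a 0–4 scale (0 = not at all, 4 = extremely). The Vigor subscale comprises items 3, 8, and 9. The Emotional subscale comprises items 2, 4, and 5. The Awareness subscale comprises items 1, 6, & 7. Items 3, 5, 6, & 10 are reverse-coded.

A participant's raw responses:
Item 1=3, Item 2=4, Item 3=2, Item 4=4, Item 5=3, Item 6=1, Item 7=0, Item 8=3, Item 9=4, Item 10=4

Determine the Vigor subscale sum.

Vigor items: 3, 8, 9.
Of these, item 3 is reverse-coded; on a 0–4 scale, reversed = 4 − raw.
  item 3: 4 − 2 = 2
  item 8: 3
  item 9: 4
Sum = 2 + 3 + 4 = 9

9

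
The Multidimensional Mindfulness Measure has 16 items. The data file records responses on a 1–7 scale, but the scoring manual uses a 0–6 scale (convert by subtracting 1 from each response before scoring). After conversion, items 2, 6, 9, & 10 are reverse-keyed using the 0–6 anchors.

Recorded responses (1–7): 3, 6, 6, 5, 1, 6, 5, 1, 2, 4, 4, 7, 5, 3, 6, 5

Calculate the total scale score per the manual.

49

Convert to 0–6: 2, 5, 5, 4, 0, 5, 4, 0, 1, 3, 3, 6, 4, 2, 5, 4
Reverse-coded (reverse-coded value = 6 − response):
  item 2: 6 − 5 = 1
  item 6: 6 − 5 = 1
  item 9: 6 − 1 = 5
  item 10: 6 − 3 = 3
Scored: 2, 1, 5, 4, 0, 1, 4, 0, 5, 3, 3, 6, 4, 2, 5, 4
Total = 49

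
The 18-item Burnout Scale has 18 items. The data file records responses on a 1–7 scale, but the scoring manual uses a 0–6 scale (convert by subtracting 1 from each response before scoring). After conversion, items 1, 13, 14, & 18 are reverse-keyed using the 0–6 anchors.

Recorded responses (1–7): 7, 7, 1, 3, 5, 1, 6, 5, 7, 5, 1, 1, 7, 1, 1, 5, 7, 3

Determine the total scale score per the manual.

Convert to 0–6: 6, 6, 0, 2, 4, 0, 5, 4, 6, 4, 0, 0, 6, 0, 0, 4, 6, 2
Reverse-coded (on a 0–6 scale, reversed = 6 − raw):
  item 1: 6 − 6 = 0
  item 13: 6 − 6 = 0
  item 14: 6 − 0 = 6
  item 18: 6 − 2 = 4
Scored: 0, 6, 0, 2, 4, 0, 5, 4, 6, 4, 0, 0, 0, 6, 0, 4, 6, 4
Total = 51

51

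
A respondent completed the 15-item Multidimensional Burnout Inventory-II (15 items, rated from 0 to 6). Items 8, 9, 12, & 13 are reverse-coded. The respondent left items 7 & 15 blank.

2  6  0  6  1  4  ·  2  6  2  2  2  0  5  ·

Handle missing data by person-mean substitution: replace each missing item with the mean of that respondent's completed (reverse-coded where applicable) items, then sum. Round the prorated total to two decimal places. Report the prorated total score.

Reverse-coded (reverse-coded value = 6 − response):
  item 8: 6 − 2 = 4
  item 9: 6 − 6 = 0
  item 12: 6 − 2 = 4
  item 13: 6 − 0 = 6
Completed scored items (13 of 15): 2, 6, 0, 6, 1, 4, 4, 0, 2, 2, 4, 6, 5; sum = 42.
Person mean = 42 / 13 ≈ 3.2308
Prorated total = (42 / 13) × 15 = 48.46 (to 2 dp)

48.46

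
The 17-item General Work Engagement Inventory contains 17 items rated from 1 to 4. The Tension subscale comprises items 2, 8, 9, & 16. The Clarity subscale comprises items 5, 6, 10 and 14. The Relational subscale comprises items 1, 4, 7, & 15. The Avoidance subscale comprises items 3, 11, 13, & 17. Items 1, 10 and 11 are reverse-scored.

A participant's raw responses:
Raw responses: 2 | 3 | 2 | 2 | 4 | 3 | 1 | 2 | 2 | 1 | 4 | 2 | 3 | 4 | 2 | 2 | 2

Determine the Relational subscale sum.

8

Relational items: 1, 4, 7, 15.
Of these, item 1 is reverse-scored; on a 1–4 scale, reversed = 5 − raw.
  item 1: 5 − 2 = 3
  item 4: 2
  item 7: 1
  item 15: 2
Sum = 3 + 2 + 1 + 2 = 8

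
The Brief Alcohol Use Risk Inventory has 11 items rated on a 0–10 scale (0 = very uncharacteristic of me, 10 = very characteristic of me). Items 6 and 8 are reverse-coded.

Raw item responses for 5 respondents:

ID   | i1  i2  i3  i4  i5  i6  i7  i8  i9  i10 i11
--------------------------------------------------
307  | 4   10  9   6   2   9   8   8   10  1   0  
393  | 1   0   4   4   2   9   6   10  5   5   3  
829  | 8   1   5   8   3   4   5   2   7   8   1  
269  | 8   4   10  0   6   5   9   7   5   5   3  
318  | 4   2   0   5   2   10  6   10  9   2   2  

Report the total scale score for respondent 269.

Respondent 269 raw: 8, 4, 10, 0, 6, 5, 9, 7, 5, 5, 3.
Reverse-coded (reversed = (0+10) − raw = 10 − raw):
  item 1: 8
  item 2: 4
  item 3: 10
  item 4: 0
  item 5: 6
  item 6: 10 − 5 = 5
  item 7: 9
  item 8: 10 − 7 = 3
  item 9: 5
  item 10: 5
  item 11: 3
Sum = 8 + 4 + 10 + 0 + 6 + 5 + 9 + 3 + 5 + 5 + 3 = 58

58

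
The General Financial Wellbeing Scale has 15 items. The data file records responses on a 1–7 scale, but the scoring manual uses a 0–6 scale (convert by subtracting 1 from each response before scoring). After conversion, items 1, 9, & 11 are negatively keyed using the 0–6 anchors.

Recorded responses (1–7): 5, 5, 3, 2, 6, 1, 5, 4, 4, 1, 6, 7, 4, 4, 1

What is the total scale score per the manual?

37

Convert to 0–6: 4, 4, 2, 1, 5, 0, 4, 3, 3, 0, 5, 6, 3, 3, 0
Reverse-coded (reversed = (0+6) − raw = 6 − raw):
  item 1: 6 − 4 = 2
  item 9: 6 − 3 = 3
  item 11: 6 − 5 = 1
Scored: 2, 4, 2, 1, 5, 0, 4, 3, 3, 0, 1, 6, 3, 3, 0
Total = 37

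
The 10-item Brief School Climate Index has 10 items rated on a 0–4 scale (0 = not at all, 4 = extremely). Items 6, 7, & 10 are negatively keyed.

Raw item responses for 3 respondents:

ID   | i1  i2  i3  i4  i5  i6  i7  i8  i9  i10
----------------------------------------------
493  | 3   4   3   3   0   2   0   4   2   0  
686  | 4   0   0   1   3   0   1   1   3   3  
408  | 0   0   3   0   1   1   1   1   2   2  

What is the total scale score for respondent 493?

29

Respondent 493 raw: 3, 4, 3, 3, 0, 2, 0, 4, 2, 0.
Reverse-coded (on a 0–4 scale, reversed = 4 − raw):
  item 1: 3
  item 2: 4
  item 3: 3
  item 4: 3
  item 5: 0
  item 6: 4 − 2 = 2
  item 7: 4 − 0 = 4
  item 8: 4
  item 9: 2
  item 10: 4 − 0 = 4
Sum = 3 + 4 + 3 + 3 + 0 + 2 + 4 + 4 + 2 + 4 = 29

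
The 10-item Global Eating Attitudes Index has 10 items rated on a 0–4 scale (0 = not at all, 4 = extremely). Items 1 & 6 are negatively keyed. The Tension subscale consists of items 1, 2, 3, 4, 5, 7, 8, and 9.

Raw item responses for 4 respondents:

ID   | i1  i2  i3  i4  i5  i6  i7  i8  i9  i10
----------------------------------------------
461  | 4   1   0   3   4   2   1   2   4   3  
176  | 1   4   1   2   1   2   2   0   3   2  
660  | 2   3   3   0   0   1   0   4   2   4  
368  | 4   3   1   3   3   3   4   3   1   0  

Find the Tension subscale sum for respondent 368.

Respondent 368 raw: 4, 3, 1, 3, 3, 3, 4, 3, 1, 0.
Tension items: 1, 2, 3, 4, 5, 7, 8, 9.
Reverse-coded (reverse-coded value = 4 − response):
  item 1: 4 − 4 = 0
  item 2: 3
  item 3: 1
  item 4: 3
  item 5: 3
  item 7: 4
  item 8: 3
  item 9: 1
Sum = 0 + 3 + 1 + 3 + 3 + 4 + 3 + 1 = 18

18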